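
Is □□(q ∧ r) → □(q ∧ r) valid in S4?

Tableau for the negation ¬(□□(q ∧ r) → □(q ∧ r)):
1. ¬(□□(q ∧ r) → □(q ∧ r)), 0
2. □□(q ∧ r), 0   [¬→-rule on 1]
3. ¬□(q ∧ r), 0   [¬→-rule on 1]
4. □(q ∧ r), 0   [□-rule on 2 via 0R0]
5. q ∧ r, 0   [□-rule on 4 via 0R0]
6. q, 0   [∧-rule on 5]
7. r, 0   [∧-rule on 5]
8. ¬(q ∧ r), 1   [¬□-rule on 3: fresh world 1, 0R1]
9. □(q ∧ r), 1   [□-rule on 2 via 0R1]
10. q ∧ r, 1   [□-rule on 4 via 0R1]
11. q, 1   [∧-rule on 10]
12. r, 1   [∧-rule on 10]
13. ¬r, 1   [¬∧-rule on 8 (branches; this branch)]
Accessibility: 0R0, 0R1, 1R1
Branch closes: r and ¬r both at 1.
All branches of the negation close; one closing branch shown above.

Valid in S4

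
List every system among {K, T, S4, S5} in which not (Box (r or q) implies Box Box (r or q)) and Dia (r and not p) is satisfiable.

K, T

T-tableau for the formula:
1. not (Box (r or q) implies Box Box (r or q)) and Dia (r and not p), w0
2. not (Box (r or q) implies Box Box (r or q)), w0
3. Dia (r and not p), w0
4. Box (r or q), w0
5. not Box Box (r or q), w0
6. r or q, w0
7. q, w0
8. r and not p, w1
9. r, w1
10. not p, w1
11. r or q, w1
12. q, w1
13. not Box (r or q), w2
14. r or q, w2
15. q, w2
16. not (r or q), w3
17. not r, w3
18. not q, w3
Accessibility: w0Rw0, w0Rw1, w0Rw2, w1Rw1, w2Rw2, w2Rw3, w3Rw3
Complete open branch: satisfiable in T, hence also in K (this T-model is also a K-model).
S4-tableau for the formula:
1. not (Box (r or q) implies Box Box (r or q)) and Dia (r and not p), w0
2. not (Box (r or q) implies Box Box (r or q)), w0
3. Dia (r and not p), w0
4. Box (r or q), w0
5. not Box Box (r or q), w0
6. r or q, w0
7. q, w0
8. r and not p, w1
9. r, w1
10. not p, w1
11. r or q, w1
12. q, w1
13. not Box (r or q), w2
14. r or q, w2
15. q, w2
16. not (r or q), w3
17. not r, w3
18. not q, w3
19. r or q, w3
20. q, w3
Accessibility: w0Rw0, w0Rw1, w0Rw2, w0Rw3, w1Rw1, w2Rw2, w2Rw3, w3Rw3
Branch closes: q and not q both at w3.
Every branch closes (one shown): unsatisfiable in S4, hence also in S5 (every S5-frame is an S4-frame).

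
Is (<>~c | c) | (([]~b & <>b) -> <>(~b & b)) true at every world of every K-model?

Valid

Tableau for the negation ~((<>~c | c) | (([]~b & <>b) -> <>(~b & b))):
1. ~((<>~c | c) | (([]~b & <>b) -> <>(~b & b))), w0
2. ~(<>~c | c), w0
3. ~(([]~b & <>b) -> <>(~b & b)), w0
4. ~<>~c, w0
5. ~c, w0
6. []~b & <>b, w0
7. ~<>(~b & b), w0
8. []~b, w0
9. <>b, w0
10. b, w1
11. c, w1
12. ~(~b & b), w1
13. ~b, w1
Accessibility: w0Rw1
Branch closes: b and ~b both at w1.
Every branch of the negation's tableau closes; the branch above is one of them.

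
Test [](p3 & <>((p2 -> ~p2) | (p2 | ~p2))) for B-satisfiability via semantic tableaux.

Yes, satisfiable

1. [](p3 & <>((p2 -> ~p2) | (p2 | ~p2))), u
2. p3 & <>((p2 -> ~p2) | (p2 | ~p2)), u
3. p3, u
4. <>((p2 -> ~p2) | (p2 | ~p2)), u
5. (p2 -> ~p2) | (p2 | ~p2), v
6. p3 & <>((p2 -> ~p2) | (p2 | ~p2)), v
7. p3, v
8. <>((p2 -> ~p2) | (p2 | ~p2)), v
9. p2 | ~p2, v
10. ~p2, v
11. (p2 -> ~p2) | (p2 | ~p2), w
12. p2 | ~p2, w
13. ~p2, w
Accessibility: uRu, uRv, vRu, vRv, vRw, wRv, wRw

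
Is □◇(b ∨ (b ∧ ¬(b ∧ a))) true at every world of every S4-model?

Invalid (countermodel exists)

Tableau for the negation ¬□◇(b ∨ (b ∧ ¬(b ∧ a))):
1. ¬□◇(b ∨ (b ∧ ¬(b ∧ a))), 0
2. ¬◇(b ∨ (b ∧ ¬(b ∧ a))), 1
3. ¬(b ∨ (b ∧ ¬(b ∧ a))), 1
4. ¬b, 1
5. ¬(b ∧ ¬(b ∧ a)), 1
Accessibility: 0R0, 0R1, 1R1
The negation has an open branch (countermodel exists).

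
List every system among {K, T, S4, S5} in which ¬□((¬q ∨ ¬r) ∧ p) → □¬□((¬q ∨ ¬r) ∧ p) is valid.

S4-tableau for the negation ¬(¬□((¬q ∨ ¬r) ∧ p) → □¬□((¬q ∨ ¬r) ∧ p)):
1. ¬(¬□((¬q ∨ ¬r) ∧ p) → □¬□((¬q ∨ ¬r) ∧ p)), u
2. ¬□((¬q ∨ ¬r) ∧ p), u
3. ¬□¬□((¬q ∨ ¬r) ∧ p), u
4. ¬((¬q ∨ ¬r) ∧ p), v
5. ¬p, v
6. □((¬q ∨ ¬r) ∧ p), w
7. (¬q ∨ ¬r) ∧ p, w
8. ¬q ∨ ¬r, w
9. p, w
10. ¬r, w
Accessibility: uRu, uRv, uRw, vRv, wRw
Complete open branch: countermodel on an S4-frame, so not valid in S4, nor in K, T (the same frame is also a K-frame and a T-frame).
S5-tableau for the negation ¬(¬□((¬q ∨ ¬r) ∧ p) → □¬□((¬q ∨ ¬r) ∧ p)):
1. ¬(¬□((¬q ∨ ¬r) ∧ p) → □¬□((¬q ∨ ¬r) ∧ p)), u
2. ¬□((¬q ∨ ¬r) ∧ p), u
3. ¬□¬□((¬q ∨ ¬r) ∧ p), u
4. ¬((¬q ∨ ¬r) ∧ p), v
5. ¬(¬q ∨ ¬r), v
6. q, v
7. r, v
8. □((¬q ∨ ¬r) ∧ p), w
9. (¬q ∨ ¬r) ∧ p, u
10. ¬q ∨ ¬r, u
11. p, u
12. (¬q ∨ ¬r) ∧ p, v
13. ¬q ∨ ¬r, v
14. p, v
15. (¬q ∨ ¬r) ∧ p, w
16. ¬q ∨ ¬r, w
17. p, w
18. ¬r, u
19. ¬r, v
Accessibility: uRu, uRv, uRw, vRu, vRv, vRw, wRu, wRv, wRw
Branch closes: r and ¬r both at v.
Every branch closes (one shown): valid in S5.

S5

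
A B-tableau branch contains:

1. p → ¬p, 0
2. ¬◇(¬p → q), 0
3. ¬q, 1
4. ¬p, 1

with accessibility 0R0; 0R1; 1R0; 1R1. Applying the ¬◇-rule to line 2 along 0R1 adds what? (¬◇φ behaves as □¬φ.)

¬◇φ behaves as □¬φ: propagate the negated body to each accessible world.

¬(¬p → q), 1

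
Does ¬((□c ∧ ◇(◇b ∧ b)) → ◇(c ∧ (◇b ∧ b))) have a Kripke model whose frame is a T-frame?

1. ¬((□c ∧ ◇(◇b ∧ b)) → ◇(c ∧ (◇b ∧ b))), u
2. □c ∧ ◇(◇b ∧ b), u
3. ¬◇(c ∧ (◇b ∧ b)), u
4. □c, u
5. ◇(◇b ∧ b), u
6. ¬(c ∧ (◇b ∧ b)), u
7. c, u
8. ¬(◇b ∧ b), u
9. ¬b, u
10. ◇b ∧ b, v
11. ◇b, v
12. b, v
13. ¬(c ∧ (◇b ∧ b)), v
14. c, v
15. ¬(◇b ∧ b), v
16. ¬◇b, v
17. ¬b, v
Accessibility: uRu, uRv, vRv
Branch closes: b and ¬b both at v.
All branches of the tableau close; one closing branch shown above.

Unsatisfiable (every branch closes)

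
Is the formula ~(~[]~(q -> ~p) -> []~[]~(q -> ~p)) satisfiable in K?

Satisfiable

1. ~(~[]~(q -> ~p) -> []~[]~(q -> ~p)), 0
2. ~[]~(q -> ~p), 0
3. ~[]~[]~(q -> ~p), 0
4. q -> ~p, 1
5. ~p, 1
6. []~(q -> ~p), 2
Accessibility: 0R1, 0R2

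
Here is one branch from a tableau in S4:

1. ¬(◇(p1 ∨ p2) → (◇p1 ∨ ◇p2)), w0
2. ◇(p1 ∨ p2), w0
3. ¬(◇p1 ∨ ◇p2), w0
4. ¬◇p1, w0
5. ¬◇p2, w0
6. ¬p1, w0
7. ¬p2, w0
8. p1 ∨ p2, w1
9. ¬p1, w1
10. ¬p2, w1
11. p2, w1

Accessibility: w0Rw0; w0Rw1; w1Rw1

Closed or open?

Closed

Both p2 and ¬p2 appear at w1.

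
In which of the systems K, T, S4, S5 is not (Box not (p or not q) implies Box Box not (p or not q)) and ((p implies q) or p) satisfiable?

K, T

S4-tableau for the formula:
1. not (Box not (p or not q) implies Box Box not (p or not q)) and ((p implies q) or p), w0
2. not (Box not (p or not q) implies Box Box not (p or not q)), w0   [and-rule on 1]
3. (p implies q) or p, w0   [and-rule on 1]
4. Box not (p or not q), w0   [neg-implies-rule on 2]
5. not Box Box not (p or not q), w0   [neg-implies-rule on 2]
6. not (p or not q), w0   [Box-rule on 4 via w0Rw0]
7. not p, w0   [neg-or-rule on 6]
8. q, w0   [neg-or-rule on 6]
9. p implies q, w0   [or-rule on 3 (branches; this branch)]
10. not Box not (p or not q), w1   [neg-Box-rule on 5: fresh world w1, w0Rw1]
11. not (p or not q), w1   [Box-rule on 4 via w0Rw1]
12. not p, w1   [neg-or-rule on 11]
13. q, w1   [neg-or-rule on 11]
14. p or not q, w2   [neg-Box-rule on 10: fresh world w2, w1Rw2]
15. not (p or not q), w2   [Box-rule on 4 via w0Rw2]
16. not p, w2   [neg-or-rule on 15]
17. q, w2   [neg-or-rule on 15]
18. not q, w2   [or-rule on 14 (branches; this branch)]
Accessibility: w0Rw0, w0Rw1, w0Rw2, w1Rw1, w1Rw2, w2Rw2
Branch closes: q and not q both at w2.
Every branch closes (one shown): unsatisfiable in S4, hence also in S5 (every S5-frame is an S4-frame).
T-tableau for the formula:
1. not (Box not (p or not q) implies Box Box not (p or not q)) and ((p implies q) or p), w0
2. not (Box not (p or not q) implies Box Box not (p or not q)), w0   [and-rule on 1]
3. (p implies q) or p, w0   [and-rule on 1]
4. Box not (p or not q), w0   [neg-implies-rule on 2]
5. not Box Box not (p or not q), w0   [neg-implies-rule on 2]
6. not (p or not q), w0   [Box-rule on 4 via w0Rw0]
7. not p, w0   [neg-or-rule on 6]
8. q, w0   [neg-or-rule on 6]
9. p implies q, w0   [or-rule on 3 (branches; this branch)]
10. not Box not (p or not q), w1   [neg-Box-rule on 5: fresh world w1, w0Rw1]
11. not (p or not q), w1   [Box-rule on 4 via w0Rw1]
12. not p, w1   [neg-or-rule on 11]
13. q, w1   [neg-or-rule on 11]
14. p or not q, w2   [neg-Box-rule on 10: fresh world w2, w1Rw2]
15. not q, w2   [or-rule on 14 (branches; this branch)]
Accessibility: w0Rw0, w0Rw1, w1Rw1, w1Rw2, w2Rw2
Complete open branch: satisfiable in T, hence also in K (this T-model is also a K-model).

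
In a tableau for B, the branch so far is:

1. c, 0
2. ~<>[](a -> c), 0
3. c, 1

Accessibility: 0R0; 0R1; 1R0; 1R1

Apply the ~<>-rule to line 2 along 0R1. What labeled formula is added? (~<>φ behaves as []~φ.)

~[](a -> c), 1

~<>φ behaves as []~φ: propagate the negated body to each accessible world.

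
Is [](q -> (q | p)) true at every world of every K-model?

Yes, valid

Tableau for the negation ~[](q -> (q | p)):
1. ~[](q -> (q | p)), u
2. ~(q -> (q | p)), v
3. q, v
4. ~(q | p), v
5. ~q, v
6. ~p, v
Accessibility: uRv
Branch closes: q and ~q both at v.
All branches of the negation close; one closing branch shown above.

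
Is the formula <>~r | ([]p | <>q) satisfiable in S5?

Satisfiable

1. <>~r | ([]p | <>q), w0
2. []p | <>q, w0   [|-rule on 1 (branches; this branch)]
3. <>q, w0   [|-rule on 2 (branches; this branch)]
4. q, w1   [<>-rule on 3: fresh world w1, w0Rw1]
Accessibility: w0Rw0, w0Rw1, w1Rw0, w1Rw1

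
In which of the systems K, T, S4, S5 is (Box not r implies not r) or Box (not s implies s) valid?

T, S4, S5

T-tableau for the negation not ((Box not r implies not r) or Box (not s implies s)):
1. not ((Box not r implies not r) or Box (not s implies s)), w0
2. not (Box not r implies not r), w0
3. not Box (not s implies s), w0
4. Box not r, w0
5. r, w0
6. not r, w0
Accessibility: w0Rw0
Branch closes: r and not r both at w0.
Every branch closes (one shown): valid in T, hence also in S4, S5 (every theorem of T is a theorem of S4 and S5).
K-tableau for the negation not ((Box not r implies not r) or Box (not s implies s)):
1. not ((Box not r implies not r) or Box (not s implies s)), w0
2. not (Box not r implies not r), w0
3. not Box (not s implies s), w0
4. Box not r, w0
5. r, w0
6. not (not s implies s), w1
7. not s, w1
8. not r, w1
Accessibility: w0Rw1
Complete open branch: countermodel on a K-frame, so not valid in K.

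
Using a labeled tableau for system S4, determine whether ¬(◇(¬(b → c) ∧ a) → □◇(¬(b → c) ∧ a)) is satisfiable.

Satisfiable

1. ¬(◇(¬(b → c) ∧ a) → □◇(¬(b → c) ∧ a)), 0
2. ◇(¬(b → c) ∧ a), 0
3. ¬□◇(¬(b → c) ∧ a), 0
4. ¬(b → c) ∧ a, 1
5. ¬(b → c), 1
6. a, 1
7. b, 1
8. ¬c, 1
9. ¬◇(¬(b → c) ∧ a), 2
10. ¬(¬(b → c) ∧ a), 2
11. ¬a, 2
Accessibility: 0R0, 0R1, 0R2, 1R1, 2R2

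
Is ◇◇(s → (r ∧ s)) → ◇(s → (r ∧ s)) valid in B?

Invalid (countermodel exists)

Tableau for the negation ¬(◇◇(s → (r ∧ s)) → ◇(s → (r ∧ s))):
1. ¬(◇◇(s → (r ∧ s)) → ◇(s → (r ∧ s))), u
2. ◇◇(s → (r ∧ s)), u
3. ¬◇(s → (r ∧ s)), u
4. ¬(s → (r ∧ s)), u
5. s, u
6. ¬(r ∧ s), u
7. ¬r, u
8. ◇(s → (r ∧ s)), v
9. ¬(s → (r ∧ s)), v
10. s, v
11. ¬(r ∧ s), v
12. ¬r, v
13. s → (r ∧ s), w
14. r ∧ s, w
15. r, w
16. s, w
Accessibility: uRu, uRv, vRu, vRv, vRw, wRv, wRw
The negation has an open branch (countermodel exists).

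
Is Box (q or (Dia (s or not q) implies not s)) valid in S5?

Tableau for the negation not Box (q or (Dia (s or not q) implies not s)):
1. not Box (q or (Dia (s or not q) implies not s)), 0
2. not (q or (Dia (s or not q) implies not s)), 1
3. not q, 1
4. not (Dia (s or not q) implies not s), 1
5. Dia (s or not q), 1
6. s, 1
7. s or not q, 2
8. not q, 2
Accessibility: 0R0, 0R1, 0R2, 1R0, 1R1, 1R2, 2R0, 2R1, 2R2
The negation has an open branch (countermodel exists).

Invalid (countermodel exists)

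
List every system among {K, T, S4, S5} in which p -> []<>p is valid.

S5

S5-tableau for the negation ~(p -> []<>p):
1. ~(p -> []<>p), w0
2. p, w0   [~->-rule on 1]
3. ~[]<>p, w0   [~->-rule on 1]
4. ~<>p, w1   [~[]-rule on 3: fresh world w1, w0Rw1]
5. ~p, w0   [~<>-rule on 4 via w1Rw0]
Accessibility: w0Rw0, w0Rw1, w1Rw0, w1Rw1
Branch closes: p and ~p both at w0.
Every branch closes (one shown): valid in S5.
S4-tableau for the negation ~(p -> []<>p):
1. ~(p -> []<>p), w0
2. p, w0   [~->-rule on 1]
3. ~[]<>p, w0   [~->-rule on 1]
4. ~<>p, w1   [~[]-rule on 3: fresh world w1, w0Rw1]
5. ~p, w1   [~<>-rule on 4 via w1Rw1]
Accessibility: w0Rw0, w0Rw1, w1Rw1
Complete open branch: countermodel on an S4-frame, so not valid in S4, nor in K, T (the same frame is also a K-frame and a T-frame).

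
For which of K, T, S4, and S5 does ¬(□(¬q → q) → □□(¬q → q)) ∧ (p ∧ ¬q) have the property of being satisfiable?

T-tableau for the formula:
1. ¬(□(¬q → q) → □□(¬q → q)) ∧ (p ∧ ¬q), 0
2. ¬(□(¬q → q) → □□(¬q → q)), 0
3. p ∧ ¬q, 0
4. □(¬q → q), 0
5. ¬□□(¬q → q), 0
6. p, 0
7. ¬q, 0
8. ¬q → q, 0
9. q, 0
Accessibility: 0R0
Branch closes: q and ¬q both at 0.
Every branch closes (one shown): unsatisfiable in T, hence also in S4, S5 (every S4/S5-frame is a T-frame).
K-tableau for the formula:
1. ¬(□(¬q → q) → □□(¬q → q)) ∧ (p ∧ ¬q), 0
2. ¬(□(¬q → q) → □□(¬q → q)), 0
3. p ∧ ¬q, 0
4. □(¬q → q), 0
5. ¬□□(¬q → q), 0
6. p, 0
7. ¬q, 0
8. ¬□(¬q → q), 1
9. ¬q → q, 1
10. q, 1
11. ¬(¬q → q), 2
12. ¬q, 2
Accessibility: 0R1, 1R2
Complete open branch: satisfiable in K.

K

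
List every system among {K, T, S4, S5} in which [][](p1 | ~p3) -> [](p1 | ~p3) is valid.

K-tableau for the negation ~([][](p1 | ~p3) -> [](p1 | ~p3)):
1. ~([][](p1 | ~p3) -> [](p1 | ~p3)), 0
2. [][](p1 | ~p3), 0
3. ~[](p1 | ~p3), 0
4. ~(p1 | ~p3), 1
5. ~p1, 1
6. p3, 1
7. [](p1 | ~p3), 1
Accessibility: 0R1
Complete open branch: countermodel on a K-frame, so not valid in K.
T-tableau for the negation ~([][](p1 | ~p3) -> [](p1 | ~p3)):
1. ~([][](p1 | ~p3) -> [](p1 | ~p3)), 0
2. [][](p1 | ~p3), 0
3. ~[](p1 | ~p3), 0
4. [](p1 | ~p3), 0
5. p1 | ~p3, 0
6. ~p3, 0
7. ~(p1 | ~p3), 1
8. ~p1, 1
9. p3, 1
10. [](p1 | ~p3), 1
11. p1 | ~p3, 1
12. ~p3, 1
Accessibility: 0R0, 0R1, 1R1
Branch closes: p3 and ~p3 both at 1.
Every branch closes (one shown): valid in T, hence also in S4, S5 (every theorem of T is a theorem of S4 and S5).

T, S4, S5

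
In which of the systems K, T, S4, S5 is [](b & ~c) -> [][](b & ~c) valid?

T-tableau for the negation ~([](b & ~c) -> [][](b & ~c)):
1. ~([](b & ~c) -> [][](b & ~c)), w0
2. [](b & ~c), w0   [~->-rule on 1]
3. ~[][](b & ~c), w0   [~->-rule on 1]
4. b & ~c, w0   [[]-rule on 2 via w0Rw0]
5. b, w0   [&-rule on 4]
6. ~c, w0   [&-rule on 4]
7. ~[](b & ~c), w1   [~[]-rule on 3: fresh world w1, w0Rw1]
8. b & ~c, w1   [[]-rule on 2 via w0Rw1]
9. b, w1   [&-rule on 8]
10. ~c, w1   [&-rule on 8]
11. ~(b & ~c), w2   [~[]-rule on 7: fresh world w2, w1Rw2]
12. c, w2   [~&-rule on 11 (branches; this branch)]
Accessibility: w0Rw0, w0Rw1, w1Rw1, w1Rw2, w2Rw2
Complete open branch: countermodel on a T-frame, so not valid in T, nor in K (the same frame is also a K-frame).
S4-tableau for the negation ~([](b & ~c) -> [][](b & ~c)):
1. ~([](b & ~c) -> [][](b & ~c)), w0
2. [](b & ~c), w0   [~->-rule on 1]
3. ~[][](b & ~c), w0   [~->-rule on 1]
4. b & ~c, w0   [[]-rule on 2 via w0Rw0]
5. b, w0   [&-rule on 4]
6. ~c, w0   [&-rule on 4]
7. ~[](b & ~c), w1   [~[]-rule on 3: fresh world w1, w0Rw1]
8. b & ~c, w1   [[]-rule on 2 via w0Rw1]
9. b, w1   [&-rule on 8]
10. ~c, w1   [&-rule on 8]
11. ~(b & ~c), w2   [~[]-rule on 7: fresh world w2, w1Rw2]
12. b & ~c, w2   [[]-rule on 2 via w0Rw2]
13. b, w2   [&-rule on 12]
14. ~c, w2   [&-rule on 12]
15. c, w2   [~&-rule on 11 (branches; this branch)]
Accessibility: w0Rw0, w0Rw1, w0Rw2, w1Rw1, w1Rw2, w2Rw2
Branch closes: c and ~c both at w2.
Every branch closes (one shown): valid in S4, hence also in S5 (every theorem of S4 is a theorem of S5).

S4, S5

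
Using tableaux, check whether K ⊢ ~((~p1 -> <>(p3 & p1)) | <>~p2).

Not valid

Tableau for the negation (~p1 -> <>(p3 & p1)) | <>~p2:
1. (~p1 -> <>(p3 & p1)) | <>~p2, w0
2. <>~p2, w0   [|-rule on 1 (branches; this branch)]
3. ~p2, w1   [<>-rule on 2: fresh world w1, w0Rw1]
Accessibility: w0Rw1
The negation has an open branch (countermodel exists).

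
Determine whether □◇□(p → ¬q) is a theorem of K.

Not valid

Tableau for the negation ¬□◇□(p → ¬q):
1. ¬□◇□(p → ¬q), u
2. ¬◇□(p → ¬q), v
Accessibility: uRv
The negation has an open branch (countermodel exists).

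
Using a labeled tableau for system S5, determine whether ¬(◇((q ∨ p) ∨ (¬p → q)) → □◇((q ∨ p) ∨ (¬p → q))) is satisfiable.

No, unsatisfiable

1. ¬(◇((q ∨ p) ∨ (¬p → q)) → □◇((q ∨ p) ∨ (¬p → q))), 0
2. ◇((q ∨ p) ∨ (¬p → q)), 0
3. ¬□◇((q ∨ p) ∨ (¬p → q)), 0
4. (q ∨ p) ∨ (¬p → q), 1
5. ¬p → q, 1
6. q, 1
7. ¬◇((q ∨ p) ∨ (¬p → q)), 2
8. ¬((q ∨ p) ∨ (¬p → q)), 0
9. ¬(q ∨ p), 0
10. ¬(¬p → q), 0
11. ¬q, 0
12. ¬p, 0
13. ¬((q ∨ p) ∨ (¬p → q)), 1
14. ¬(q ∨ p), 1
15. ¬(¬p → q), 1
16. ¬q, 1
17. ¬p, 1
Accessibility: 0R0, 0R1, 0R2, 1R0, 1R1, 1R2, 2R0, 2R1, 2R2
Branch closes: q and ¬q both at 1.
All branches of the tableau close; one closing branch shown above.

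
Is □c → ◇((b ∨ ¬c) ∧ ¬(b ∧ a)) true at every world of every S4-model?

Tableau for the negation ¬(□c → ◇((b ∨ ¬c) ∧ ¬(b ∧ a))):
1. ¬(□c → ◇((b ∨ ¬c) ∧ ¬(b ∧ a))), w0
2. □c, w0
3. ¬◇((b ∨ ¬c) ∧ ¬(b ∧ a)), w0
4. c, w0
5. ¬((b ∨ ¬c) ∧ ¬(b ∧ a)), w0
6. b ∧ a, w0
7. b, w0
8. a, w0
Accessibility: w0Rw0
The negation has an open branch (countermodel exists).

No, not valid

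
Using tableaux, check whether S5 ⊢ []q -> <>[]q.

Valid

Tableau for the negation ~([]q -> <>[]q):
1. ~([]q -> <>[]q), w0
2. []q, w0
3. ~<>[]q, w0
4. q, w0
5. ~[]q, w0
6. ~q, w1
7. q, w1
Accessibility: w0Rw0, w0Rw1, w1Rw0, w1Rw1
Branch closes: q and ~q both at w1.
Every branch of the negation's tableau closes; the branch above is one of them.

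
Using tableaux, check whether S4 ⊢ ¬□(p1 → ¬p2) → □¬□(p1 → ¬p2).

Invalid (countermodel exists)

Tableau for the negation ¬(¬□(p1 → ¬p2) → □¬□(p1 → ¬p2)):
1. ¬(¬□(p1 → ¬p2) → □¬□(p1 → ¬p2)), 0
2. ¬□(p1 → ¬p2), 0
3. ¬□¬□(p1 → ¬p2), 0
4. ¬(p1 → ¬p2), 1
5. p1, 1
6. p2, 1
7. □(p1 → ¬p2), 2
8. p1 → ¬p2, 2
9. ¬p2, 2
Accessibility: 0R0, 0R1, 0R2, 1R1, 2R2
The negation has an open branch (countermodel exists).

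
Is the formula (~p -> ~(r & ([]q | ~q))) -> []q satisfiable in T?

1. (~p -> ~(r & ([]q | ~q))) -> []q, u
2. []q, u
3. q, u
Accessibility: uRu

Satisfiable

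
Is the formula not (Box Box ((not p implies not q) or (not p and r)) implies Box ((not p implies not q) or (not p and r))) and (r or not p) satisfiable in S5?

1. not (Box Box ((not p implies not q) or (not p and r)) implies Box ((not p implies not q) or (not p and r))) and (r or not p), w0
2. not (Box Box ((not p implies not q) or (not p and r)) implies Box ((not p implies not q) or (not p and r))), w0   [and-rule on 1]
3. r or not p, w0   [and-rule on 1]
4. Box Box ((not p implies not q) or (not p and r)), w0   [neg-implies-rule on 2]
5. not Box ((not p implies not q) or (not p and r)), w0   [neg-implies-rule on 2]
6. Box ((not p implies not q) or (not p and r)), w0   [Box-rule on 4 via w0Rw0]
7. (not p implies not q) or (not p and r), w0   [Box-rule on 6 via w0Rw0]
8. not p, w0   [or-rule on 3 (branches; this branch)]
9. not p and r, w0   [or-rule on 7 (branches; this branch)]
10. r, w0   [and-rule on 9]
11. not ((not p implies not q) or (not p and r)), w1   [neg-Box-rule on 5: fresh world w1, w0Rw1]
12. not (not p implies not q), w1   [neg-or-rule on 11]
13. not (not p and r), w1   [neg-or-rule on 11]
14. not p, w1   [neg-implies-rule on 12]
15. q, w1   [neg-implies-rule on 12]
16. Box ((not p implies not q) or (not p and r)), w1   [Box-rule on 4 via w0Rw1]
17. (not p implies not q) or (not p and r), w1   [Box-rule on 6 via w0Rw1]
18. not r, w1   [neg-and-rule on 13 (branches; this branch)]
19. not p and r, w1   [or-rule on 17 (branches; this branch)]
20. r, w1   [and-rule on 19]
Accessibility: w0Rw0, w0Rw1, w1Rw0, w1Rw1
Branch closes: r and not r both at w1.
Every branch closes; the branch above is one of them.

No, unsatisfiable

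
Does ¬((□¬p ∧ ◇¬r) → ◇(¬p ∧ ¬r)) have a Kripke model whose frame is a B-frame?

Unsatisfiable (every branch closes)

1. ¬((□¬p ∧ ◇¬r) → ◇(¬p ∧ ¬r)), 0
2. □¬p ∧ ◇¬r, 0
3. ¬◇(¬p ∧ ¬r), 0
4. □¬p, 0
5. ◇¬r, 0
6. ¬(¬p ∧ ¬r), 0
7. ¬p, 0
8. r, 0
9. ¬r, 1
10. ¬(¬p ∧ ¬r), 1
11. ¬p, 1
12. r, 1
Accessibility: 0R0, 0R1, 1R0, 1R1
Branch closes: r and ¬r both at 1.
Every branch closes; the branch above is one of them.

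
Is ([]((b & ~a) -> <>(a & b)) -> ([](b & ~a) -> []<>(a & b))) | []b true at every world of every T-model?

Tableau for the negation ~(([]((b & ~a) -> <>(a & b)) -> ([](b & ~a) -> []<>(a & b))) | []b):
1. ~(([]((b & ~a) -> <>(a & b)) -> ([](b & ~a) -> []<>(a & b))) | []b), 0
2. ~([]((b & ~a) -> <>(a & b)) -> ([](b & ~a) -> []<>(a & b))), 0
3. ~[]b, 0
4. []((b & ~a) -> <>(a & b)), 0
5. ~([](b & ~a) -> []<>(a & b)), 0
6. [](b & ~a), 0
7. ~[]<>(a & b), 0
8. (b & ~a) -> <>(a & b), 0
9. b & ~a, 0
10. b, 0
11. ~a, 0
12. <>(a & b), 0
13. ~b, 1
14. (b & ~a) -> <>(a & b), 1
15. b & ~a, 1
16. b, 1
17. ~a, 1
Accessibility: 0R0, 0R1, 1R1
Branch closes: b and ~b both at 1.
Every branch of the negation's tableau closes; the branch above is one of them.

Valid in T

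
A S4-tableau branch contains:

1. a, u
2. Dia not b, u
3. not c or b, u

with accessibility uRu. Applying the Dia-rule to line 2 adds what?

a fresh world v with uRv, and not b at v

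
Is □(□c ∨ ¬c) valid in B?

Invalid (countermodel exists)

Tableau for the negation ¬□(□c ∨ ¬c):
1. ¬□(□c ∨ ¬c), 0
2. ¬(□c ∨ ¬c), 1   [¬□-rule on 1: fresh world 1, 0R1]
3. ¬□c, 1   [¬∨-rule on 2]
4. c, 1   [¬∨-rule on 2]
5. ¬c, 2   [¬□-rule on 3: fresh world 2, 1R2]
Accessibility: 0R0, 0R1, 1R0, 1R1, 1R2, 2R1, 2R2
The negation has an open branch (countermodel exists).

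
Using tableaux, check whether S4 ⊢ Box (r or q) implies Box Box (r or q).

Tableau for the negation not (Box (r or q) implies Box Box (r or q)):
1. not (Box (r or q) implies Box Box (r or q)), 0
2. Box (r or q), 0   [neg-implies-rule on 1]
3. not Box Box (r or q), 0   [neg-implies-rule on 1]
4. r or q, 0   [Box-rule on 2 via 0R0]
5. q, 0   [or-rule on 4 (branches; this branch)]
6. not Box (r or q), 1   [neg-Box-rule on 3: fresh world 1, 0R1]
7. r or q, 1   [Box-rule on 2 via 0R1]
8. q, 1   [or-rule on 7 (branches; this branch)]
9. not (r or q), 2   [neg-Box-rule on 6: fresh world 2, 1R2]
10. not r, 2   [neg-or-rule on 9]
11. not q, 2   [neg-or-rule on 9]
12. r or q, 2   [Box-rule on 2 via 0R2]
13. q, 2   [or-rule on 12 (branches; this branch)]
Accessibility: 0R0, 0R1, 0R2, 1R1, 1R2, 2R2
Branch closes: q and not q both at 2.
All branches of the negation close; one closing branch shown above.

Yes, valid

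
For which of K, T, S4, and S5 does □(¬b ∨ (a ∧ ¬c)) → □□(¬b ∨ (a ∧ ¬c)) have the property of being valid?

S4, S5

S4-tableau for the negation ¬(□(¬b ∨ (a ∧ ¬c)) → □□(¬b ∨ (a ∧ ¬c))):
1. ¬(□(¬b ∨ (a ∧ ¬c)) → □□(¬b ∨ (a ∧ ¬c))), 0
2. □(¬b ∨ (a ∧ ¬c)), 0   [¬→-rule on 1]
3. ¬□□(¬b ∨ (a ∧ ¬c)), 0   [¬→-rule on 1]
4. ¬b ∨ (a ∧ ¬c), 0   [□-rule on 2 via 0R0]
5. a ∧ ¬c, 0   [∨-rule on 4 (branches; this branch)]
6. a, 0   [∧-rule on 5]
7. ¬c, 0   [∧-rule on 5]
8. ¬□(¬b ∨ (a ∧ ¬c)), 1   [¬□-rule on 3: fresh world 1, 0R1]
9. ¬b ∨ (a ∧ ¬c), 1   [□-rule on 2 via 0R1]
10. a ∧ ¬c, 1   [∨-rule on 9 (branches; this branch)]
11. a, 1   [∧-rule on 10]
12. ¬c, 1   [∧-rule on 10]
13. ¬(¬b ∨ (a ∧ ¬c)), 2   [¬□-rule on 8: fresh world 2, 1R2]
14. b, 2   [¬∨-rule on 13]
15. ¬(a ∧ ¬c), 2   [¬∨-rule on 13]
16. ¬b ∨ (a ∧ ¬c), 2   [□-rule on 2 via 0R2]
17. c, 2   [¬∧-rule on 15 (branches; this branch)]
18. a ∧ ¬c, 2   [∨-rule on 16 (branches; this branch)]
19. a, 2   [∧-rule on 18]
20. ¬c, 2   [∧-rule on 18]
Accessibility: 0R0, 0R1, 0R2, 1R1, 1R2, 2R2
Branch closes: c and ¬c both at 2.
Every branch closes (one shown): valid in S4, hence also in S5 (every theorem of S4 is a theorem of S5).
T-tableau for the negation ¬(□(¬b ∨ (a ∧ ¬c)) → □□(¬b ∨ (a ∧ ¬c))):
1. ¬(□(¬b ∨ (a ∧ ¬c)) → □□(¬b ∨ (a ∧ ¬c))), 0
2. □(¬b ∨ (a ∧ ¬c)), 0   [¬→-rule on 1]
3. ¬□□(¬b ∨ (a ∧ ¬c)), 0   [¬→-rule on 1]
4. ¬b ∨ (a ∧ ¬c), 0   [□-rule on 2 via 0R0]
5. a ∧ ¬c, 0   [∨-rule on 4 (branches; this branch)]
6. a, 0   [∧-rule on 5]
7. ¬c, 0   [∧-rule on 5]
8. ¬□(¬b ∨ (a ∧ ¬c)), 1   [¬□-rule on 3: fresh world 1, 0R1]
9. ¬b ∨ (a ∧ ¬c), 1   [□-rule on 2 via 0R1]
10. a ∧ ¬c, 1   [∨-rule on 9 (branches; this branch)]
11. a, 1   [∧-rule on 10]
12. ¬c, 1   [∧-rule on 10]
13. ¬(¬b ∨ (a ∧ ¬c)), 2   [¬□-rule on 8: fresh world 2, 1R2]
14. b, 2   [¬∨-rule on 13]
15. ¬(a ∧ ¬c), 2   [¬∨-rule on 13]
16. c, 2   [¬∧-rule on 15 (branches; this branch)]
Accessibility: 0R0, 0R1, 1R1, 1R2, 2R2
Complete open branch: countermodel on a T-frame, so not valid in T, nor in K (the same frame is also a K-frame).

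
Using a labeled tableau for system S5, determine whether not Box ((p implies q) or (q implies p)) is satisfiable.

1. not Box ((p implies q) or (q implies p)), w0
2. not ((p implies q) or (q implies p)), w1   [neg-Box-rule on 1: fresh world w1, w0Rw1]
3. not (p implies q), w1   [neg-or-rule on 2]
4. not (q implies p), w1   [neg-or-rule on 2]
5. p, w1   [neg-implies-rule on 3]
6. not q, w1   [neg-implies-rule on 3]
7. q, w1   [neg-implies-rule on 4]
8. not p, w1   [neg-implies-rule on 4]
Accessibility: w0Rw0, w0Rw1, w1Rw0, w1Rw1
Branch closes: q and not q both at w1.
All branches of the tableau close; one closing branch shown above.

Unsatisfiable (every branch closes)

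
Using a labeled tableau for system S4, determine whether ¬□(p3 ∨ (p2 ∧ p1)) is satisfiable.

1. ¬□(p3 ∨ (p2 ∧ p1)), u
2. ¬(p3 ∨ (p2 ∧ p1)), v
3. ¬p3, v
4. ¬(p2 ∧ p1), v
5. ¬p1, v
Accessibility: uRu, uRv, vRv

Satisfiable (open branch found)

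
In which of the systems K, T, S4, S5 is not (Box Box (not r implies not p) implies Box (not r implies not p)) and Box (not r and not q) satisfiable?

K

K-tableau for the formula:
1. not (Box Box (not r implies not p) implies Box (not r implies not p)) and Box (not r and not q), 0
2. not (Box Box (not r implies not p) implies Box (not r implies not p)), 0   [and-rule on 1]
3. Box (not r and not q), 0   [and-rule on 1]
4. Box Box (not r implies not p), 0   [neg-implies-rule on 2]
5. not Box (not r implies not p), 0   [neg-implies-rule on 2]
6. not (not r implies not p), 1   [neg-Box-rule on 5: fresh world 1, 0R1]
7. not r, 1   [neg-implies-rule on 6]
8. p, 1   [neg-implies-rule on 6]
9. not r and not q, 1   [Box-rule on 3 via 0R1]
10. not q, 1   [and-rule on 9]
11. Box (not r implies not p), 1   [Box-rule on 4 via 0R1]
Accessibility: 0R1
Complete open branch: satisfiable in K.
T-tableau for the formula:
1. not (Box Box (not r implies not p) implies Box (not r implies not p)) and Box (not r and not q), 0
2. not (Box Box (not r implies not p) implies Box (not r implies not p)), 0   [and-rule on 1]
3. Box (not r and not q), 0   [and-rule on 1]
4. Box Box (not r implies not p), 0   [neg-implies-rule on 2]
5. not Box (not r implies not p), 0   [neg-implies-rule on 2]
6. not r and not q, 0   [Box-rule on 3 via 0R0]
7. not r, 0   [and-rule on 6]
8. not q, 0   [and-rule on 6]
9. Box (not r implies not p), 0   [Box-rule on 4 via 0R0]
10. not r implies not p, 0   [Box-rule on 9 via 0R0]
11. not p, 0   [implies-rule on 10 (branches; this branch)]
12. not (not r implies not p), 1   [neg-Box-rule on 5: fresh world 1, 0R1]
13. not r, 1   [neg-implies-rule on 12]
14. p, 1   [neg-implies-rule on 12]
15. not r and not q, 1   [Box-rule on 3 via 0R1]
16. not q, 1   [and-rule on 15]
17. Box (not r implies not p), 1   [Box-rule on 4 via 0R1]
18. not r implies not p, 1   [Box-rule on 9 via 0R1]
19. not p, 1   [implies-rule on 18 (branches; this branch)]
Accessibility: 0R0, 0R1, 1R1
Branch closes: p and not p both at 1.
Every branch closes (one shown): unsatisfiable in T, hence also in S4, S5 (every S4/S5-frame is a T-frame).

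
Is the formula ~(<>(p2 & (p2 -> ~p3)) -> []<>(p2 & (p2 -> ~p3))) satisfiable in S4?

Yes, satisfiable

1. ~(<>(p2 & (p2 -> ~p3)) -> []<>(p2 & (p2 -> ~p3))), u
2. <>(p2 & (p2 -> ~p3)), u   [~->-rule on 1]
3. ~[]<>(p2 & (p2 -> ~p3)), u   [~->-rule on 1]
4. p2 & (p2 -> ~p3), v   [<>-rule on 2: fresh world v, uRv]
5. p2, v   [&-rule on 4]
6. p2 -> ~p3, v   [&-rule on 4]
7. ~p3, v   [->-rule on 6 (branches; this branch)]
8. ~<>(p2 & (p2 -> ~p3)), w   [~[]-rule on 3: fresh world w, uRw]
9. ~(p2 & (p2 -> ~p3)), w   [~<>-rule on 8 via wRw]
10. ~(p2 -> ~p3), w   [~&-rule on 9 (branches; this branch)]
11. p2, w   [~->-rule on 10]
12. p3, w   [~->-rule on 10]
Accessibility: uRu, uRv, uRw, vRv, wRw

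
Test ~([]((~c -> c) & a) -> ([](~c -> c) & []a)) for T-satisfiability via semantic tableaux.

No, unsatisfiable

1. ~([]((~c -> c) & a) -> ([](~c -> c) & []a)), w0
2. []((~c -> c) & a), w0
3. ~([](~c -> c) & []a), w0
4. (~c -> c) & a, w0
5. ~c -> c, w0
6. a, w0
7. ~[](~c -> c), w0
8. c, w0
9. ~(~c -> c), w1
10. ~c, w1
11. (~c -> c) & a, w1
12. ~c -> c, w1
13. a, w1
14. c, w1
Accessibility: w0Rw0, w0Rw1, w1Rw1
Branch closes: c and ~c both at w1.
(One branch shown.) All branches close.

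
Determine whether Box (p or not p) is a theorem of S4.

Tableau for the negation not Box (p or not p):
1. not Box (p or not p), w0
2. not (p or not p), w1   [neg-Box-rule on 1: fresh world w1, w0Rw1]
3. not p, w1   [neg-or-rule on 2]
4. p, w1   [neg-or-rule on 2]
Accessibility: w0Rw0, w0Rw1, w1Rw1
Branch closes: p and not p both at w1.
All branches of the negation close; one closing branch shown above.

Yes, valid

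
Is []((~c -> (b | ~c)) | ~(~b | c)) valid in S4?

Tableau for the negation ~[]((~c -> (b | ~c)) | ~(~b | c)):
1. ~[]((~c -> (b | ~c)) | ~(~b | c)), w0
2. ~((~c -> (b | ~c)) | ~(~b | c)), w1
3. ~(~c -> (b | ~c)), w1
4. ~b | c, w1
5. ~c, w1
6. ~(b | ~c), w1
7. ~b, w1
8. c, w1
Accessibility: w0Rw0, w0Rw1, w1Rw1
Branch closes: c and ~c both at w1.
Every branch of the negation's tableau closes; the branch above is one of them.

Valid in S4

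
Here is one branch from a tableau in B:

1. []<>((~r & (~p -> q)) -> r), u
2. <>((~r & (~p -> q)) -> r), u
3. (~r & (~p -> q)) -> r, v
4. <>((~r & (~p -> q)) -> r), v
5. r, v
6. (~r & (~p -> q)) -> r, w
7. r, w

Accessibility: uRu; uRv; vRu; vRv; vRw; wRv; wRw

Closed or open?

No world carries both an atom and its negation.

Not closed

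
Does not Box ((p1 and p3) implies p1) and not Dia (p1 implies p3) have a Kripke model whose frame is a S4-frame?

No, unsatisfiable

1. not Box ((p1 and p3) implies p1) and not Dia (p1 implies p3), 0
2. not Box ((p1 and p3) implies p1), 0   [and-rule on 1]
3. not Dia (p1 implies p3), 0   [and-rule on 1]
4. not (p1 implies p3), 0   [neg-Dia-rule on 3 via 0R0]
5. p1, 0   [neg-implies-rule on 4]
6. not p3, 0   [neg-implies-rule on 4]
7. not ((p1 and p3) implies p1), 1   [neg-Box-rule on 2: fresh world 1, 0R1]
8. p1 and p3, 1   [neg-implies-rule on 7]
9. not p1, 1   [neg-implies-rule on 7]
10. p1, 1   [and-rule on 8]
11. p3, 1   [and-rule on 8]
Accessibility: 0R0, 0R1, 1R1
Branch closes: p1 and not p1 both at 1.
(One branch shown.) All branches close.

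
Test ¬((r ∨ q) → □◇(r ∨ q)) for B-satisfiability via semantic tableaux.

1. ¬((r ∨ q) → □◇(r ∨ q)), w0
2. r ∨ q, w0
3. ¬□◇(r ∨ q), w0
4. q, w0
5. ¬◇(r ∨ q), w1
6. ¬(r ∨ q), w0
7. ¬r, w0
8. ¬q, w0
Accessibility: w0Rw0, w0Rw1, w1Rw0, w1Rw1
Branch closes: q and ¬q both at w0.
Every branch closes; the branch above is one of them.

No, unsatisfiable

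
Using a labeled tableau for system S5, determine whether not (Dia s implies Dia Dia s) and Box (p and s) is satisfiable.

1. not (Dia s implies Dia Dia s) and Box (p and s), u
2. not (Dia s implies Dia Dia s), u   [and-rule on 1]
3. Box (p and s), u   [and-rule on 1]
4. Dia s, u   [neg-implies-rule on 2]
5. not Dia Dia s, u   [neg-implies-rule on 2]
6. p and s, u   [Box-rule on 3 via uRu]
7. p, u   [and-rule on 6]
8. s, u   [and-rule on 6]
9. not Dia s, u   [neg-Dia-rule on 5 via uRu]
10. not s, u   [neg-Dia-rule on 9 via uRu]
Accessibility: uRu
Branch closes: s and not s both at u.
All branches of the tableau close; one closing branch shown above.

No, unsatisfiable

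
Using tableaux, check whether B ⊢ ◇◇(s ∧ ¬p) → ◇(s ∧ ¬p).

Not valid

Tableau for the negation ¬(◇◇(s ∧ ¬p) → ◇(s ∧ ¬p)):
1. ¬(◇◇(s ∧ ¬p) → ◇(s ∧ ¬p)), u
2. ◇◇(s ∧ ¬p), u
3. ¬◇(s ∧ ¬p), u
4. ¬(s ∧ ¬p), u
5. p, u
6. ◇(s ∧ ¬p), v
7. ¬(s ∧ ¬p), v
8. p, v
9. s ∧ ¬p, w
10. s, w
11. ¬p, w
Accessibility: uRu, uRv, vRu, vRv, vRw, wRv, wRw
The negation has an open branch (countermodel exists).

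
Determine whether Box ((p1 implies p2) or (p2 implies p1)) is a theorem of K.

Tableau for the negation not Box ((p1 implies p2) or (p2 implies p1)):
1. not Box ((p1 implies p2) or (p2 implies p1)), 0
2. not ((p1 implies p2) or (p2 implies p1)), 1
3. not (p1 implies p2), 1
4. not (p2 implies p1), 1
5. p1, 1
6. not p2, 1
7. p2, 1
8. not p1, 1
Accessibility: 0R1
Branch closes: p2 and not p2 both at 1.
All branches of the negation close; one closing branch shown above.

Yes, valid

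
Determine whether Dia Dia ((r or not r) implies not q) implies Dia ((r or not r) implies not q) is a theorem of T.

No, not valid

Tableau for the negation not (Dia Dia ((r or not r) implies not q) implies Dia ((r or not r) implies not q)):
1. not (Dia Dia ((r or not r) implies not q) implies Dia ((r or not r) implies not q)), w0
2. Dia Dia ((r or not r) implies not q), w0   [neg-implies-rule on 1]
3. not Dia ((r or not r) implies not q), w0   [neg-implies-rule on 1]
4. not ((r or not r) implies not q), w0   [neg-Dia-rule on 3 via w0Rw0]
5. r or not r, w0   [neg-implies-rule on 4]
6. q, w0   [neg-implies-rule on 4]
7. not r, w0   [or-rule on 5 (branches; this branch)]
8. Dia ((r or not r) implies not q), w1   [Dia-rule on 2: fresh world w1, w0Rw1]
9. not ((r or not r) implies not q), w1   [neg-Dia-rule on 3 via w0Rw1]
10. r or not r, w1   [neg-implies-rule on 9]
11. q, w1   [neg-implies-rule on 9]
12. not r, w1   [or-rule on 10 (branches; this branch)]
13. (r or not r) implies not q, w2   [Dia-rule on 8: fresh world w2, w1Rw2]
14. not q, w2   [implies-rule on 13 (branches; this branch)]
Accessibility: w0Rw0, w0Rw1, w1Rw1, w1Rw2, w2Rw2
The negation has an open branch (countermodel exists).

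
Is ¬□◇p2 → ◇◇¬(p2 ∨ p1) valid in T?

Not valid

Tableau for the negation ¬(¬□◇p2 → ◇◇¬(p2 ∨ p1)):
1. ¬(¬□◇p2 → ◇◇¬(p2 ∨ p1)), w0
2. ¬□◇p2, w0   [¬→-rule on 1]
3. ¬◇◇¬(p2 ∨ p1), w0   [¬→-rule on 1]
4. ¬◇¬(p2 ∨ p1), w0   [¬◇-rule on 3 via w0Rw0]
5. p2 ∨ p1, w0   [¬◇-rule on 4 via w0Rw0]
6. p1, w0   [∨-rule on 5 (branches; this branch)]
7. ¬◇p2, w1   [¬□-rule on 2: fresh world w1, w0Rw1]
8. ¬◇¬(p2 ∨ p1), w1   [¬◇-rule on 3 via w0Rw1]
9. p2 ∨ p1, w1   [¬◇-rule on 4 via w0Rw1]
10. ¬p2, w1   [¬◇-rule on 7 via w1Rw1]
11. p1, w1   [∨-rule on 9 (branches; this branch)]
Accessibility: w0Rw0, w0Rw1, w1Rw1
The negation has an open branch (countermodel exists).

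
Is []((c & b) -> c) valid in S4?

Tableau for the negation ~[]((c & b) -> c):
1. ~[]((c & b) -> c), u
2. ~((c & b) -> c), v
3. c & b, v
4. ~c, v
5. c, v
6. b, v
Accessibility: uRu, uRv, vRv
Branch closes: c and ~c both at v.
Every branch of the negation's tableau closes; the branch above is one of them.

Yes, valid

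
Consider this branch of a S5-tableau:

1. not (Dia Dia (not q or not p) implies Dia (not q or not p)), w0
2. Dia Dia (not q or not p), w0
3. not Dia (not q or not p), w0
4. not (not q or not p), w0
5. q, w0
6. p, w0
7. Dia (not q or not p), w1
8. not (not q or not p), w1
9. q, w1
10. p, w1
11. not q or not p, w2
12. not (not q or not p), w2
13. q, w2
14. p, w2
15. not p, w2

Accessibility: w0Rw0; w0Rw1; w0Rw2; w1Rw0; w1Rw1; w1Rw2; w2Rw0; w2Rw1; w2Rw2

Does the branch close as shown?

Yes, closed

Both p and not p appear at w2.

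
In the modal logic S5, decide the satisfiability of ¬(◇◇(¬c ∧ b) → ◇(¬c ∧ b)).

1. ¬(◇◇(¬c ∧ b) → ◇(¬c ∧ b)), w0
2. ◇◇(¬c ∧ b), w0
3. ¬◇(¬c ∧ b), w0
4. ¬(¬c ∧ b), w0
5. ¬b, w0
6. ◇(¬c ∧ b), w1
7. ¬(¬c ∧ b), w1
8. ¬b, w1
9. ¬c ∧ b, w2
10. ¬c, w2
11. b, w2
12. ¬(¬c ∧ b), w2
13. ¬b, w2
Accessibility: w0Rw0, w0Rw1, w0Rw2, w1Rw0, w1Rw1, w1Rw2, w2Rw0, w2Rw1, w2Rw2
Branch closes: b and ¬b both at w2.
All branches of the tableau close; one closing branch shown above.

Unsatisfiable (every branch closes)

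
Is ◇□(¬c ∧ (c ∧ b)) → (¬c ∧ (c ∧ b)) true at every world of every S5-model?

Yes, valid

Tableau for the negation ¬(◇□(¬c ∧ (c ∧ b)) → (¬c ∧ (c ∧ b))):
1. ¬(◇□(¬c ∧ (c ∧ b)) → (¬c ∧ (c ∧ b))), u
2. ◇□(¬c ∧ (c ∧ b)), u
3. ¬(¬c ∧ (c ∧ b)), u
4. ¬(c ∧ b), u
5. ¬b, u
6. □(¬c ∧ (c ∧ b)), v
7. ¬c ∧ (c ∧ b), u
8. ¬c, u
9. c ∧ b, u
10. c, u
11. b, u
Accessibility: uRu, uRv, vRu, vRv
Branch closes: c and ¬c both at u.
All branches of the negation close; one closing branch shown above.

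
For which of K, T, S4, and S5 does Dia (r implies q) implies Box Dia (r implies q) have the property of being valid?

S5-tableau for the negation not (Dia (r implies q) implies Box Dia (r implies q)):
1. not (Dia (r implies q) implies Box Dia (r implies q)), u
2. Dia (r implies q), u
3. not Box Dia (r implies q), u
4. r implies q, v
5. q, v
6. not Dia (r implies q), w
7. not (r implies q), u
8. r, u
9. not q, u
10. not (r implies q), v
11. r, v
12. not q, v
Accessibility: uRu, uRv, uRw, vRu, vRv, vRw, wRu, wRv, wRw
Branch closes: q and not q both at v.
Every branch closes (one shown): valid in S5.
S4-tableau for the negation not (Dia (r implies q) implies Box Dia (r implies q)):
1. not (Dia (r implies q) implies Box Dia (r implies q)), u
2. Dia (r implies q), u
3. not Box Dia (r implies q), u
4. r implies q, v
5. q, v
6. not Dia (r implies q), w
7. not (r implies q), w
8. r, w
9. not q, w
Accessibility: uRu, uRv, uRw, vRv, wRw
Complete open branch: countermodel on an S4-frame, so not valid in S4, nor in K, T (the same frame is also a K-frame and a T-frame).

S5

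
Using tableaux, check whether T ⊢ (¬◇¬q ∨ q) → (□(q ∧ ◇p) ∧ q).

Invalid (countermodel exists)

Tableau for the negation ¬((¬◇¬q ∨ q) → (□(q ∧ ◇p) ∧ q)):
1. ¬((¬◇¬q ∨ q) → (□(q ∧ ◇p) ∧ q)), u
2. ¬◇¬q ∨ q, u
3. ¬(□(q ∧ ◇p) ∧ q), u
4. q, u
5. ¬□(q ∧ ◇p), u
6. ¬(q ∧ ◇p), v
7. ¬◇p, v
8. ¬p, v
Accessibility: uRu, uRv, vRv
The negation has an open branch (countermodel exists).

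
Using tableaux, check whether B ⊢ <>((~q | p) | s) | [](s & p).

No, not valid

Tableau for the negation ~(<>((~q | p) | s) | [](s & p)):
1. ~(<>((~q | p) | s) | [](s & p)), u
2. ~<>((~q | p) | s), u   [~|-rule on 1]
3. ~[](s & p), u   [~|-rule on 1]
4. ~((~q | p) | s), u   [~<>-rule on 2 via uRu]
5. ~(~q | p), u   [~|-rule on 4]
6. ~s, u   [~|-rule on 4]
7. q, u   [~|-rule on 5]
8. ~p, u   [~|-rule on 5]
9. ~(s & p), v   [~[]-rule on 3: fresh world v, uRv]
10. ~((~q | p) | s), v   [~<>-rule on 2 via uRv]
11. ~(~q | p), v   [~|-rule on 10]
12. ~s, v   [~|-rule on 10]
13. q, v   [~|-rule on 11]
14. ~p, v   [~|-rule on 11]
Accessibility: uRu, uRv, vRu, vRv
The negation has an open branch (countermodel exists).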